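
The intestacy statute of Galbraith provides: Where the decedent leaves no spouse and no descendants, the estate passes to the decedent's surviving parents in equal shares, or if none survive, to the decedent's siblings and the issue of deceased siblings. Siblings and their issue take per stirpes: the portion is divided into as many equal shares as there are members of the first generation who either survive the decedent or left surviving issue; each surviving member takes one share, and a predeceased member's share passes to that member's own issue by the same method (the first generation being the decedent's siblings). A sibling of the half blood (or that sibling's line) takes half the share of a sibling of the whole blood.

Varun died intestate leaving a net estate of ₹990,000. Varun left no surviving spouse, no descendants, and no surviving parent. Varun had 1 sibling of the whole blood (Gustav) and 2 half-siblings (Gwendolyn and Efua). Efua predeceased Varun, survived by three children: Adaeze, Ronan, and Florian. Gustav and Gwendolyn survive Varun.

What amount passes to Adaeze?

Adaeze receives ₹82,500.

The entire ₹990,000 passes to the siblings and their issue.
Counting each half-blood sibling's line as half a unit, there are 2 units in ₹990,000, so one unit is ₹495,000. Whole-blood lines (Gustav) take ₹495,000 each; half-blood lines (Gwendolyn and Efua) take ₹247,500 each.
Efua's share (₹247,500) is divided into 3 shares of ₹82,500: Adaeze, Ronan, and Florian each take ₹82,500.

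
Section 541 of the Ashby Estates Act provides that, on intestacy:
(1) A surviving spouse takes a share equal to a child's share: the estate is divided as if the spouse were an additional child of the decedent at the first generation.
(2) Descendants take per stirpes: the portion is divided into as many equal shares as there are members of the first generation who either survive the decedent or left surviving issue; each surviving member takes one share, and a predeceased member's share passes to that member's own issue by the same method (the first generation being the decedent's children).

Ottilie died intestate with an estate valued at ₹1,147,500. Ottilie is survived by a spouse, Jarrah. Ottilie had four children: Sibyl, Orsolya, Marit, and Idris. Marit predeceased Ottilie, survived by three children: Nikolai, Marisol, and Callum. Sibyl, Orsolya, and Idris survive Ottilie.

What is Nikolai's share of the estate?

Nikolai receives ₹76,500.

The spouse counts as an additional share at the children's level, so there are 5 primary shares of ₹229,500. Jarrah takes one such share (₹229,500).
The children's combined portion (₹918,000) is divided into 4 shares of ₹229,500: Sibyl, Orsolya, and Idris each take ₹229,500; Marit's ₹229,500 share passes to Marit's issue.
Marit's share (₹229,500) is divided into 3 shares of ₹76,500: Nikolai, Marisol, and Callum each take ₹76,500.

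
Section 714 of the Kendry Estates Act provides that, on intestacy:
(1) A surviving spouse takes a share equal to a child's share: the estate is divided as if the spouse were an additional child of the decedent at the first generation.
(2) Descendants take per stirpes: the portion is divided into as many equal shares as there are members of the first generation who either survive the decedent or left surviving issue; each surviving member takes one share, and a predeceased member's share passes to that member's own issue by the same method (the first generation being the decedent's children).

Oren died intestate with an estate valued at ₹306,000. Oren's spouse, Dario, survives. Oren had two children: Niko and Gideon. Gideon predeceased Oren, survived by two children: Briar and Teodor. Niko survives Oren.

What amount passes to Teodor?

The spouse counts as an additional share at the children's level, so there are 3 primary shares of ₹102,000. Dario takes one such share (₹102,000).
The children's combined portion (₹204,000) is divided into 2 shares of ₹102,000: Niko takes ₹102,000; Gideon's ₹102,000 share passes to Gideon's issue.
Gideon's share (₹102,000) is divided into 2 shares of ₹51,000: Briar and Teodor each take ₹51,000.

Teodor receives ₹51,000.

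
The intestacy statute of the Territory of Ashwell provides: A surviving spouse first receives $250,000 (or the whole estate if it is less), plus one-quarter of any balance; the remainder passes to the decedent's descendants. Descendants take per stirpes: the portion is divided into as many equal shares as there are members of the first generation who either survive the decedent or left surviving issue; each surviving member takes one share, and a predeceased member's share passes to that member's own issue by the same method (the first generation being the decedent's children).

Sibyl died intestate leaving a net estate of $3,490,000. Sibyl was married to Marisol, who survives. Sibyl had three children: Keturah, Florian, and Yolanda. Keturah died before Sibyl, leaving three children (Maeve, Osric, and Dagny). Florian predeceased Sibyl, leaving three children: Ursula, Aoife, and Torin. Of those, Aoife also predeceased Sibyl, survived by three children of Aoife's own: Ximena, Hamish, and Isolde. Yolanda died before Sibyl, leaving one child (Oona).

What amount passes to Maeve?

Marisol first takes $250,000, leaving a balance of $3,240,000. Marisol then takes one-quarter of the balance ($810,000), for a total of $1,060,000. The remaining $2,430,000 passes to the descendants.
The descendants' portion ($2,430,000) is divided into 3 shares of $810,000: Keturah's $810,000 share passes to Keturah's issue; Florian's $810,000 share passes to Florian's issue; Yolanda's $810,000 share passes to Yolanda's issue.
Keturah's share ($810,000) is divided into 3 shares of $270,000: Maeve, Osric, and Dagny each take $270,000.
Florian's share ($810,000) is divided into 3 shares of $270,000: Ursula and Torin each take $270,000; Aoife's $270,000 share passes to Aoife's issue.
Aoife's share ($270,000) is divided into 3 shares of $90,000: Ximena, Hamish, and Isolde each take $90,000.
Yolanda's share ($810,000) passes entirely to Oona.

Maeve receives $270,000.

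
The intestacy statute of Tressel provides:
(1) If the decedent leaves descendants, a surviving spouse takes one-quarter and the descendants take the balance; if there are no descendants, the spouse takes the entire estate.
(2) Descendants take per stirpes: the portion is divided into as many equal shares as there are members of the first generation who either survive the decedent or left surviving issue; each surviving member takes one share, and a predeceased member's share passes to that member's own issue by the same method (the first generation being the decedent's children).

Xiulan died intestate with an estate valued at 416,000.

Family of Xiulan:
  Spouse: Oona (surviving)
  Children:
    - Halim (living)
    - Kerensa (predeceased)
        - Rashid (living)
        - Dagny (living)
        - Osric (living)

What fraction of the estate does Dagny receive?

Oona takes one-quarter of 416,000 = 104,000. The remaining 312,000 passes to the descendants.
The descendants' portion (312,000) is divided into 2 shares of 156,000: Halim takes 156,000; Kerensa's 156,000 share passes to Kerensa's issue.
Kerensa's share (156,000) is divided into 3 shares of 52,000: Rashid, Dagny, and Osric each take 52,000.

Dagny receives 1/8 of the estate.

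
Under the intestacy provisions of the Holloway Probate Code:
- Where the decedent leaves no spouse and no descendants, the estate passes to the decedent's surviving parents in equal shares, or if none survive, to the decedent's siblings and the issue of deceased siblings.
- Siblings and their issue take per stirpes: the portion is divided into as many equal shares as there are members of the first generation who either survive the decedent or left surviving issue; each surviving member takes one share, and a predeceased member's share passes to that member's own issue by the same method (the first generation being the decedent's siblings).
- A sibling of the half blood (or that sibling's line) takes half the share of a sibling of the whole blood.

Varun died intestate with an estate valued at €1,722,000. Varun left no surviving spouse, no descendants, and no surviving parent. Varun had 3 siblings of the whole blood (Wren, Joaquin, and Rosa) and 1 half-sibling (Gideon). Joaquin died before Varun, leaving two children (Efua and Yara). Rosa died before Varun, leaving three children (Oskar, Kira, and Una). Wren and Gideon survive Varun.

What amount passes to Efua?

Efua receives €246,000.

The entire €1,722,000 passes to the siblings and their issue.
Counting each half-blood sibling's line as half a unit, there are 7/2 units in €1,722,000, so one unit is €492,000. Whole-blood lines (Wren, Joaquin, and Rosa) take €492,000 each; half-blood lines (Gideon) take €246,000 each.
Joaquin's share (€492,000) is divided into 2 shares of €246,000: Efua and Yara each take €246,000.
Rosa's share (€492,000) is divided into 3 shares of €164,000: Oskar, Kira, and Una each take €164,000.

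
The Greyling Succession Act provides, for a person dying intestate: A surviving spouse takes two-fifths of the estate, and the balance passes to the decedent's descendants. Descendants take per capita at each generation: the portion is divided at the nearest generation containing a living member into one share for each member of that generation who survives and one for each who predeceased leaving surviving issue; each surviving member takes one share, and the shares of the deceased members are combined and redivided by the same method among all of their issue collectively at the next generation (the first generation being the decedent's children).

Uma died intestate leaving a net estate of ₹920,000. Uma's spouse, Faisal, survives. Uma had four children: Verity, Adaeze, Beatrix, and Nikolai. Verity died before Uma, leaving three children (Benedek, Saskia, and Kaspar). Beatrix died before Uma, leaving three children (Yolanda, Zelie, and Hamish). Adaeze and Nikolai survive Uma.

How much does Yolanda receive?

Yolanda receives ₹46,000.

Faisal takes two-fifths of ₹920,000 = ₹368,000. The remaining ₹552,000 passes to the descendants.
The descendants' portion (₹552,000) is divided at the children's generation into 4 shares of ₹138,000. Adaeze and Nikolai each take ₹138,000. The 2 shares of the deceased (Verity and Beatrix) are combined into a pool of ₹276,000.
That pool (₹276,000) is divided at the grandchildren's generation equally among Benedek, Saskia, Kaspar, Yolanda, Zelie, and Hamish: ₹46,000 each.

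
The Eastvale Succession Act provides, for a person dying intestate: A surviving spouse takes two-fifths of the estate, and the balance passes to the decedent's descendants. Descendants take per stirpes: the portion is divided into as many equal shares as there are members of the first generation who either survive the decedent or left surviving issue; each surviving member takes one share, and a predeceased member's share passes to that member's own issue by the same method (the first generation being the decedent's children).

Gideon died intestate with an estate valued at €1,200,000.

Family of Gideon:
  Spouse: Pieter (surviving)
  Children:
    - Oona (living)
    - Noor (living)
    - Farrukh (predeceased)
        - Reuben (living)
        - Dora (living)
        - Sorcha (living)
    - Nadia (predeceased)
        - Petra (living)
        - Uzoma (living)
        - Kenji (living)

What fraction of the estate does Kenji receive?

Pieter takes two-fifths of €1,200,000 = €480,000. The remaining €720,000 passes to the descendants.
The descendants' portion (€720,000) is divided into 4 shares of €180,000: Oona and Noor each take €180,000; Farrukh's €180,000 share passes to Farrukh's issue; Nadia's €180,000 share passes to Nadia's issue.
Farrukh's share (€180,000) is divided into 3 shares of €60,000: Reuben, Dora, and Sorcha each take €60,000.
Nadia's share (€180,000) is divided into 3 shares of €60,000: Petra, Uzoma, and Kenji each take €60,000.

Kenji receives 1/20 of the estate.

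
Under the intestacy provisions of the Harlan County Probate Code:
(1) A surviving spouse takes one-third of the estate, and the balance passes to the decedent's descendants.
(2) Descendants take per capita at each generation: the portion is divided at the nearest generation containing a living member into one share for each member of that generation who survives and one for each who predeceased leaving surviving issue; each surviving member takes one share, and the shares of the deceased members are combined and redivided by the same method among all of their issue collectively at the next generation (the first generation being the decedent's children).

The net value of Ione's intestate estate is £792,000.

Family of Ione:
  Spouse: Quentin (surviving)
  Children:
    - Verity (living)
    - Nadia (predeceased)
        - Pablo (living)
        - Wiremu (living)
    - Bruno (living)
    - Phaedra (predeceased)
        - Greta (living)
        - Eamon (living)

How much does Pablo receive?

Quentin takes one-third of £792,000 = £264,000. The remaining £528,000 passes to the descendants.
The descendants' portion (£528,000) is divided at the children's generation into 4 shares of £132,000. Verity and Bruno each take £132,000. The 2 shares of the deceased (Nadia and Phaedra) are combined into a pool of £264,000.
That pool (£264,000) is divided at the grandchildren's generation equally among Pablo, Wiremu, Greta, and Eamon: £66,000 each.

Pablo receives £66,000.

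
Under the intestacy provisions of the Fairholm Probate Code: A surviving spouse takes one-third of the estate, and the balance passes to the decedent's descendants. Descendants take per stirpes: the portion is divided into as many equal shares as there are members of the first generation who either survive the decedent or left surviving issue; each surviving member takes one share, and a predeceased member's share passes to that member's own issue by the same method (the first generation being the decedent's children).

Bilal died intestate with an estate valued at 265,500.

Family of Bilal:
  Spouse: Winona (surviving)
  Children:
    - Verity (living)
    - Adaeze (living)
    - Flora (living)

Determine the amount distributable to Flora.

Winona takes one-third of 265,500 = 88,500. The remaining 177,000 passes to the descendants.
The descendants' portion (177,000) is divided into 3 shares of 59,000: Verity, Adaeze, and Flora each take 59,000.

Flora receives 59,000.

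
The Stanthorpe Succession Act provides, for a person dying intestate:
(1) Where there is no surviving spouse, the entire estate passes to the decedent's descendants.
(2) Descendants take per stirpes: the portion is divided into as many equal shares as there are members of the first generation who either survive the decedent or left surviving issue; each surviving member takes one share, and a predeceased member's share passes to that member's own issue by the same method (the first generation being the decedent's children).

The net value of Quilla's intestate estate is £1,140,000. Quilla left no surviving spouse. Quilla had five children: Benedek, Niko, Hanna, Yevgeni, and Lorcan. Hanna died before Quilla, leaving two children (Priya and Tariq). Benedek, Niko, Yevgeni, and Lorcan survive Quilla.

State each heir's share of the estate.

The entire £1,140,000 passes to the descendants.
That amount (£1,140,000) is divided into 5 shares of £228,000: Benedek, Niko, Yevgeni, and Lorcan each take £228,000; Hanna's £228,000 share passes to Hanna's issue.
Hanna's share (£228,000) is divided into 2 shares of £114,000: Priya and Tariq each take £114,000.

Benedek: £228,000; Niko: £228,000; Priya: £114,000; Tariq: £114,000; Yevgeni: £228,000; Lorcan: £228,000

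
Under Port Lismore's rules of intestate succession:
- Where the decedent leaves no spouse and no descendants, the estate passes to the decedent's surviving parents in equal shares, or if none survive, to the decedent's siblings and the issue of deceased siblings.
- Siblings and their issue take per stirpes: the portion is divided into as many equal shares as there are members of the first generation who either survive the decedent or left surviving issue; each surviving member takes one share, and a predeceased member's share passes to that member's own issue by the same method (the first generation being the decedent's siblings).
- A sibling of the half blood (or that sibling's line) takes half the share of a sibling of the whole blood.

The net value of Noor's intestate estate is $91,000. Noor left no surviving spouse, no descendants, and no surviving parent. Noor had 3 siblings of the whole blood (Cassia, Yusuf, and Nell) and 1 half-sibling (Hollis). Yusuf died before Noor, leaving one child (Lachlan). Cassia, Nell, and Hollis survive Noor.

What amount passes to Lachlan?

The entire $91,000 passes to the siblings and their issue.
Counting each half-blood sibling's line as half a unit, there are 7/2 units in $91,000, so one unit is $26,000. Whole-blood lines (Cassia, Yusuf, and Nell) take $26,000 each; half-blood lines (Hollis) take $13,000 each.
Yusuf's share ($26,000) passes entirely to Lachlan.

Lachlan receives $26,000.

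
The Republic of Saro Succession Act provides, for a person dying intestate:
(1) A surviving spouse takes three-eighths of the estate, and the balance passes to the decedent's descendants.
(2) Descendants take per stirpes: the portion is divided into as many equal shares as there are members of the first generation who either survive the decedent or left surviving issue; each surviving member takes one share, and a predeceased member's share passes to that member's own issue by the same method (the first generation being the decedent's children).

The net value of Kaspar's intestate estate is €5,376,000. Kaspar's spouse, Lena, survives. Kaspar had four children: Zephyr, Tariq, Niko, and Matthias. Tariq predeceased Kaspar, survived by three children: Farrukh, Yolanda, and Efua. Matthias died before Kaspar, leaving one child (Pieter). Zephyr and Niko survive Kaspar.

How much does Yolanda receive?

Yolanda receives €280,000.

Lena takes three-eighths of €5,376,000 = €2,016,000. The remaining €3,360,000 passes to the descendants.
The descendants' portion (€3,360,000) is divided into 4 shares of €840,000: Zephyr and Niko each take €840,000; Tariq's €840,000 share passes to Tariq's issue; Matthias's €840,000 share passes to Matthias's issue.
Tariq's share (€840,000) is divided into 3 shares of €280,000: Farrukh, Yolanda, and Efua each take €280,000.
Matthias's share (€840,000) passes entirely to Pieter.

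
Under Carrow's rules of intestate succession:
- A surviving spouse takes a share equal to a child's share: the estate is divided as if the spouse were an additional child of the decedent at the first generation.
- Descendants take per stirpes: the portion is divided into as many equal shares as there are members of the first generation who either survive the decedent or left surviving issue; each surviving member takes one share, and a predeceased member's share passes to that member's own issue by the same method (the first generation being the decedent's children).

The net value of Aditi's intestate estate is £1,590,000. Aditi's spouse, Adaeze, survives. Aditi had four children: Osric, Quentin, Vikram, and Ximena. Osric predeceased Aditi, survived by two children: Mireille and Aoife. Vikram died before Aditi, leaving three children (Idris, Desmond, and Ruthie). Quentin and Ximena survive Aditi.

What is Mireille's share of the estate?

Mireille receives £159,000.

The spouse counts as an additional share at the children's level, so there are 5 primary shares of £318,000. Adaeze takes one such share (£318,000).
The children's combined portion (£1,272,000) is divided into 4 shares of £318,000: Quentin and Ximena each take £318,000; Osric's £318,000 share passes to Osric's issue; Vikram's £318,000 share passes to Vikram's issue.
Osric's share (£318,000) is divided into 2 shares of £159,000: Mireille and Aoife each take £159,000.
Vikram's share (£318,000) is divided into 3 shares of £106,000: Idris, Desmond, and Ruthie each take £106,000.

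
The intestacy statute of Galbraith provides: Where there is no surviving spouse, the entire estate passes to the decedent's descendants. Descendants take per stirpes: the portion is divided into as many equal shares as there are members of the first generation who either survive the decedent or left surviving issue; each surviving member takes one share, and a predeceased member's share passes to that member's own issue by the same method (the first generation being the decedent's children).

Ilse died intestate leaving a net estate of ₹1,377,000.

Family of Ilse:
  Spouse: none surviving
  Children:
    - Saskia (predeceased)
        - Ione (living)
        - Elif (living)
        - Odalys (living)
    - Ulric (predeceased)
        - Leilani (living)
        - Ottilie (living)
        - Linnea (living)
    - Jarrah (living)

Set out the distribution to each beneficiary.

The entire ₹1,377,000 passes to the descendants.
That amount (₹1,377,000) is divided into 3 shares of ₹459,000: Jarrah takes ₹459,000; Saskia's ₹459,000 share passes to Saskia's issue; Ulric's ₹459,000 share passes to Ulric's issue.
Saskia's share (₹459,000) is divided into 3 shares of ₹153,000: Ione, Elif, and Odalys each take ₹153,000.
Ulric's share (₹459,000) is divided into 3 shares of ₹153,000: Leilani, Ottilie, and Linnea each take ₹153,000.

Ione: ₹153,000; Elif: ₹153,000; Odalys: ₹153,000; Leilani: ₹153,000; Ottilie: ₹153,000; Linnea: ₹153,000; Jarrah: ₹459,000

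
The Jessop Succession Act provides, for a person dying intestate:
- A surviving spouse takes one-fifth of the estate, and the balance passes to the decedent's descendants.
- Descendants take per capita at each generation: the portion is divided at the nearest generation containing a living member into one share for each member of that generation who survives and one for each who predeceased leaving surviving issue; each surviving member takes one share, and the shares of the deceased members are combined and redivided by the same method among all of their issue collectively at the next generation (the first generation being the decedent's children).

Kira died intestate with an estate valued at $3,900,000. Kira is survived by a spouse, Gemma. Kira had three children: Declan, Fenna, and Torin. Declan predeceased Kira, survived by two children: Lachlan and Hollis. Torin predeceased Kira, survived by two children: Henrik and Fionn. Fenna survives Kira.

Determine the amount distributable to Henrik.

Henrik receives $520,000.

Gemma takes one-fifth of $3,900,000 = $780,000. The remaining $3,120,000 passes to the descendants.
The descendants' portion ($3,120,000) is divided at the children's generation into 3 shares of $1,040,000. Fenna takes $1,040,000. The 2 shares of the deceased (Declan and Torin) are combined into a pool of $2,080,000.
That pool ($2,080,000) is divided at the grandchildren's generation equally among Lachlan, Hollis, Henrik, and Fionn: $520,000 each.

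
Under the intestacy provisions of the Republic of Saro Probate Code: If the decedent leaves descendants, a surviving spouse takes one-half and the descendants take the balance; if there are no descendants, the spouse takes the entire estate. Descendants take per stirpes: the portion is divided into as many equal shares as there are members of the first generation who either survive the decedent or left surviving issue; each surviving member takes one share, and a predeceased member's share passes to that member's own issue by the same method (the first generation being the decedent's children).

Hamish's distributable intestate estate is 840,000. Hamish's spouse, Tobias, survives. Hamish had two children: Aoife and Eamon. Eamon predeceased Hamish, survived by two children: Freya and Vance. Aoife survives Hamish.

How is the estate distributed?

Tobias: 420,000; Aoife: 210,000; Freya: 105,000; Vance: 105,000

Tobias takes one-half of 840,000 = 420,000. The remaining 420,000 passes to the descendants.
The descendants' portion (420,000) is divided into 2 shares of 210,000: Aoife takes 210,000; Eamon's 210,000 share passes to Eamon's issue.
Eamon's share (210,000) is divided into 2 shares of 105,000: Freya and Vance each take 105,000.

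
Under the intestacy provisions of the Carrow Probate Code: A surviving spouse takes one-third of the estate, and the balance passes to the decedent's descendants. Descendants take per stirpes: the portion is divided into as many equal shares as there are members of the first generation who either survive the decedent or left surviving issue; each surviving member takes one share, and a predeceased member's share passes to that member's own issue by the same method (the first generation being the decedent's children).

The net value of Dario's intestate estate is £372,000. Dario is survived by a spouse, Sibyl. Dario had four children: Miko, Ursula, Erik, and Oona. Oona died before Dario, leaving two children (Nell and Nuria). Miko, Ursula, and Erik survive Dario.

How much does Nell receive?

Sibyl takes one-third of £372,000 = £124,000. The remaining £248,000 passes to the descendants.
The descendants' portion (£248,000) is divided into 4 shares of £62,000: Miko, Ursula, and Erik each take £62,000; Oona's £62,000 share passes to Oona's issue.
Oona's share (£62,000) is divided into 2 shares of £31,000: Nell and Nuria each take £31,000.

Nell receives £31,000.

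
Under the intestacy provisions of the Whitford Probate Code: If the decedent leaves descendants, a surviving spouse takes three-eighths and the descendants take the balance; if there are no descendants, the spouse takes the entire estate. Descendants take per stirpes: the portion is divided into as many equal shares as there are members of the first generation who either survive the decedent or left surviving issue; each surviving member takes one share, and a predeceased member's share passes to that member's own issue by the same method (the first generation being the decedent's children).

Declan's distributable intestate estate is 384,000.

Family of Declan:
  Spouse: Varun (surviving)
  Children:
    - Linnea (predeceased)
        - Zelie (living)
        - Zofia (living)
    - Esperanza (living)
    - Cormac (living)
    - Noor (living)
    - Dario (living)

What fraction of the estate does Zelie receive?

Varun takes three-eighths of 384,000 = 144,000. The remaining 240,000 passes to the descendants.
The descendants' portion (240,000) is divided into 5 shares of 48,000: Esperanza, Cormac, Noor, and Dario each take 48,000; Linnea's 48,000 share passes to Linnea's issue.
Linnea's share (48,000) is divided into 2 shares of 24,000: Zelie and Zofia each take 24,000.

Zelie receives 1/16 of the estate.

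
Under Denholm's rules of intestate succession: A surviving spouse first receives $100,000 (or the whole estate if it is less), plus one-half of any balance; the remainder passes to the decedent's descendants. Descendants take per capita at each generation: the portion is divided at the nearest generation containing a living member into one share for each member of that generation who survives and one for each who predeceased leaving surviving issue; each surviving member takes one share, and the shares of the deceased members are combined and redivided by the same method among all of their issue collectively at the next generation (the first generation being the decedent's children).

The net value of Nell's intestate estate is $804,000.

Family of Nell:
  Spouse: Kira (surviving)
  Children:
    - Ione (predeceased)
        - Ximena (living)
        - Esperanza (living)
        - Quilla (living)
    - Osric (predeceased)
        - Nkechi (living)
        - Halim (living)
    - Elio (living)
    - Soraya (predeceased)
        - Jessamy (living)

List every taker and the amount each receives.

Kira first takes $100,000, leaving a balance of $704,000. Kira then takes one-half of the balance ($352,000), for a total of $452,000. The remaining $352,000 passes to the descendants.
The descendants' portion ($352,000) is divided at the children's generation into 4 shares of $88,000. Elio takes $88,000. The 3 shares of the deceased (Ione, Osric, and Soraya) are combined into a pool of $264,000.
That pool ($264,000) is divided at the grandchildren's generation equally among Ximena, Esperanza, Quilla, Nkechi, Halim, and Jessamy: $44,000 each.

Kira: $452,000; Ximena: $44,000; Esperanza: $44,000; Quilla: $44,000; Nkechi: $44,000; Halim: $44,000; Elio: $88,000; Jessamy: $44,000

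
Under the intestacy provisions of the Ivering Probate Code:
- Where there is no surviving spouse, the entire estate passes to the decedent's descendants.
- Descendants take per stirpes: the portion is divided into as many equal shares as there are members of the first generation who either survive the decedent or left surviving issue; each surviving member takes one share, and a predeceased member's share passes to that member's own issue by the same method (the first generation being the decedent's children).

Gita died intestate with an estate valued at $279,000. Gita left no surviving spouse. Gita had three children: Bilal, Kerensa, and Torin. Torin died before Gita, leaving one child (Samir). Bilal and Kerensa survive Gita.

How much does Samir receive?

The entire $279,000 passes to the descendants.
That amount ($279,000) is divided into 3 shares of $93,000: Bilal and Kerensa each take $93,000; Torin's $93,000 share passes to Torin's issue.
Torin's share ($93,000) passes entirely to Samir.

Samir receives $93,000.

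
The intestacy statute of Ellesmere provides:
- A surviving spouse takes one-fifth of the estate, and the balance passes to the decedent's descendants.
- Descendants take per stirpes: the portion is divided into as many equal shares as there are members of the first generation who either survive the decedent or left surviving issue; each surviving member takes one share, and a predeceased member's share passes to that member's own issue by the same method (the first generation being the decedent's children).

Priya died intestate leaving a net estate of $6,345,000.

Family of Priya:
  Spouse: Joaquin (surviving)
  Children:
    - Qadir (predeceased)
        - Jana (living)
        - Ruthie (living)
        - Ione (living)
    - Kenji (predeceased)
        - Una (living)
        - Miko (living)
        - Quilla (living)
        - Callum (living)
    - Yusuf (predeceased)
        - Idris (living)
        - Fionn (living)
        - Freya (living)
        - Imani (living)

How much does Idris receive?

Idris receives $423,000.

Joaquin takes one-fifth of $6,345,000 = $1,269,000. The remaining $5,076,000 passes to the descendants.
The descendants' portion ($5,076,000) is divided into 3 shares of $1,692,000: Qadir's $1,692,000 share passes to Qadir's issue; Kenji's $1,692,000 share passes to Kenji's issue; Yusuf's $1,692,000 share passes to Yusuf's issue.
Qadir's share ($1,692,000) is divided into 3 shares of $564,000: Jana, Ruthie, and Ione each take $564,000.
Kenji's share ($1,692,000) is divided into 4 shares of $423,000: Una, Miko, Quilla, and Callum each take $423,000.
Yusuf's share ($1,692,000) is divided into 4 shares of $423,000: Idris, Fionn, Freya, and Imani each take $423,000.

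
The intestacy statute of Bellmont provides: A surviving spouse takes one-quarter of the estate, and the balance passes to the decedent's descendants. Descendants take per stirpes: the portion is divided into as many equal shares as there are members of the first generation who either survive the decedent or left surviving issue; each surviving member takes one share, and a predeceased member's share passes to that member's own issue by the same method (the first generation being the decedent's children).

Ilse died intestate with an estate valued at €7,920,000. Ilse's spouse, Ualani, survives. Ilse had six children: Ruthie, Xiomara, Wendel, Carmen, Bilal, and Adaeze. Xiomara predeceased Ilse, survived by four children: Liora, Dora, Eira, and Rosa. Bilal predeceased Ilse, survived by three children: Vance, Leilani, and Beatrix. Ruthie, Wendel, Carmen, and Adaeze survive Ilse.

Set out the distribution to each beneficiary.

Ualani takes one-quarter of €7,920,000 = €1,980,000. The remaining €5,940,000 passes to the descendants.
The descendants' portion (€5,940,000) is divided into 6 shares of €990,000: Ruthie, Wendel, Carmen, and Adaeze each take €990,000; Xiomara's €990,000 share passes to Xiomara's issue; Bilal's €990,000 share passes to Bilal's issue.
Xiomara's share (€990,000) is divided into 4 shares of €247,500: Liora, Dora, Eira, and Rosa each take €247,500.
Bilal's share (€990,000) is divided into 3 shares of €330,000: Vance, Leilani, and Beatrix each take €330,000.

Ualani: €1,980,000; Ruthie: €990,000; Liora: €247,500; Dora: €247,500; Eira: €247,500; Rosa: €247,500; Wendel: €990,000; Carmen: €990,000; Vance: €330,000; Leilani: €330,000; Beatrix: €330,000; Adaeze: €990,000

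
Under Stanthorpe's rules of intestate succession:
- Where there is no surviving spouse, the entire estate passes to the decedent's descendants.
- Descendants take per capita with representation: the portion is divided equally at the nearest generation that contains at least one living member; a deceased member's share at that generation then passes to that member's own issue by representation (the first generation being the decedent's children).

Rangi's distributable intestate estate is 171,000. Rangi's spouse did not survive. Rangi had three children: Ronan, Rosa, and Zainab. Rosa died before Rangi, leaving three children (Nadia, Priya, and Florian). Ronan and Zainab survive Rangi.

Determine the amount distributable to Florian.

The entire 171,000 passes to the descendants.
That amount (171,000) is divided into 3 shares of 57,000: Ronan and Zainab each take 57,000; Rosa's 57,000 share passes to Rosa's issue.
Rosa's share (57,000) is divided into 3 shares of 19,000: Nadia, Priya, and Florian each take 19,000.

Florian receives 19,000.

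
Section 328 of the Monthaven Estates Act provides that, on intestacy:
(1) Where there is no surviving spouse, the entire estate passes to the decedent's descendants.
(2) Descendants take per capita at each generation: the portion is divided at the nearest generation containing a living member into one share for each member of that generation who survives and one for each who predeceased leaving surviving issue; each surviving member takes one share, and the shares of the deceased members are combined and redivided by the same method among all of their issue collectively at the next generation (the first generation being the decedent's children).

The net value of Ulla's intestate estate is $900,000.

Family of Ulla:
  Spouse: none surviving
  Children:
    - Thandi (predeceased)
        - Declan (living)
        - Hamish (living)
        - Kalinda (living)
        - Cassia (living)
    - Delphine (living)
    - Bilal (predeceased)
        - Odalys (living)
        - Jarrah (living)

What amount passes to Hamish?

The entire $900,000 passes to the descendants.
That amount ($900,000) is divided at the children's generation into 3 shares of $300,000. Delphine takes $300,000. The 2 shares of the deceased (Thandi and Bilal) are combined into a pool of $600,000.
That pool ($600,000) is divided at the grandchildren's generation equally among Declan, Hamish, Kalinda, Cassia, Odalys, and Jarrah: $100,000 each.

Hamish receives $100,000.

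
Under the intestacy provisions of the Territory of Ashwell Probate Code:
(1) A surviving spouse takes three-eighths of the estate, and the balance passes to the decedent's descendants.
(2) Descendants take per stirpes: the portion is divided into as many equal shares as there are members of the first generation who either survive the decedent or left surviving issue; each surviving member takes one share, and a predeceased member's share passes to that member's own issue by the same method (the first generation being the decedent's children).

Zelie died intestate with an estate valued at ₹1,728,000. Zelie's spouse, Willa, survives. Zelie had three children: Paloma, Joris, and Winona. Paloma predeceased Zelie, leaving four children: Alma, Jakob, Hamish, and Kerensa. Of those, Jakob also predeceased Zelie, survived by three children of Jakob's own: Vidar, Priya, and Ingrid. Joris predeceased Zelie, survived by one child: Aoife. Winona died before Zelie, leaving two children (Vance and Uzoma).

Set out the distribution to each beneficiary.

Willa takes three-eighths of ₹1,728,000 = ₹648,000. The remaining ₹1,080,000 passes to the descendants.
The descendants' portion (₹1,080,000) is divided into 3 shares of ₹360,000: Paloma's ₹360,000 share passes to Paloma's issue; Joris's ₹360,000 share passes to Joris's issue; Winona's ₹360,000 share passes to Winona's issue.
Paloma's share (₹360,000) is divided into 4 shares of ₹90,000: Alma, Hamish, and Kerensa each take ₹90,000; Jakob's ₹90,000 share passes to Jakob's issue.
Jakob's share (₹90,000) is divided into 3 shares of ₹30,000: Vidar, Priya, and Ingrid each take ₹30,000.
Joris's share (₹360,000) passes entirely to Aoife.
Winona's share (₹360,000) is divided into 2 shares of ₹180,000: Vance and Uzoma each take ₹180,000.

Willa: ₹648,000; Alma: ₹90,000; Vidar: ₹30,000; Priya: ₹30,000; Ingrid: ₹30,000; Hamish: ₹90,000; Kerensa: ₹90,000; Aoife: ₹360,000; Vance: ₹180,000; Uzoma: ₹180,000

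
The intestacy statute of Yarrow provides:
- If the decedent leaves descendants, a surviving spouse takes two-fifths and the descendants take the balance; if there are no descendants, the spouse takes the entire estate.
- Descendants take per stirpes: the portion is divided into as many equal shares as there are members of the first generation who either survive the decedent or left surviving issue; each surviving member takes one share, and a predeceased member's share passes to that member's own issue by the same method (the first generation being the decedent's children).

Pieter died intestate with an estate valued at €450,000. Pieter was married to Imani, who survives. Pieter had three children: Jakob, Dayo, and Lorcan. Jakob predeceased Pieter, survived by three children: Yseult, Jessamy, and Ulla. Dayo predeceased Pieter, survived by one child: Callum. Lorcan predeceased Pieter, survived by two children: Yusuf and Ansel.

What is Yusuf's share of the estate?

Imani takes two-fifths of €450,000 = €180,000. The remaining €270,000 passes to the descendants.
The descendants' portion (€270,000) is divided into 3 shares of €90,000: Jakob's €90,000 share passes to Jakob's issue; Dayo's €90,000 share passes to Dayo's issue; Lorcan's €90,000 share passes to Lorcan's issue.
Jakob's share (€90,000) is divided into 3 shares of €30,000: Yseult, Jessamy, and Ulla each take €30,000.
Dayo's share (€90,000) passes entirely to Callum.
Lorcan's share (€90,000) is divided into 2 shares of €45,000: Yusuf and Ansel each take €45,000.

Yusuf receives €45,000.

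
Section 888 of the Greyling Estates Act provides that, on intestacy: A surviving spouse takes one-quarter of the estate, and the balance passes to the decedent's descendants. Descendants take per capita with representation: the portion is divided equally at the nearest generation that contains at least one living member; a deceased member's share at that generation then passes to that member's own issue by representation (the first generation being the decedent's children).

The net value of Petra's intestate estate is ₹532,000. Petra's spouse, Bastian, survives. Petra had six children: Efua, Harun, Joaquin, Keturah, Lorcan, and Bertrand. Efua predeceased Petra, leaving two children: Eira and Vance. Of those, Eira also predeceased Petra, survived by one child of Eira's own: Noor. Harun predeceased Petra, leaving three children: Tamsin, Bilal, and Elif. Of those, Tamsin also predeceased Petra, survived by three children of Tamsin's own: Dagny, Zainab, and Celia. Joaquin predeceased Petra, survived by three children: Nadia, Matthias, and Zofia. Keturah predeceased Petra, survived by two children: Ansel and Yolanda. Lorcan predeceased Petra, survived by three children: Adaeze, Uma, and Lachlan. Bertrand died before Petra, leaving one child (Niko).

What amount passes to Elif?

Elif receives ₹28,500.

Bastian takes one-quarter of ₹532,000 = ₹133,000. The remaining ₹399,000 passes to the descendants.
No child survives, so the initial division is made at the grandchildren's generation.
The descendants' portion (₹399,000) is divided into 14 shares of ₹28,500: Vance, Bilal, Elif, Nadia, Matthias, Zofia, Ansel, Yolanda, Adaeze, Uma, Lachlan, and Niko each take ₹28,500; Eira's ₹28,500 share passes to Eira's issue; Tamsin's ₹28,500 share passes to Tamsin's issue.
Eira's share (₹28,500) passes entirely to Noor.
Tamsin's share (₹28,500) is divided into 3 shares of ₹9,500: Dagny, Zainab, and Celia each take ₹9,500.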